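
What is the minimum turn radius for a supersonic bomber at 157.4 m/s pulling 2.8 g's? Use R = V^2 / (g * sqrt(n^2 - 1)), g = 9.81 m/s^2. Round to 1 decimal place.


Step 1: V^2 = 157.4^2 = 24774.76
Step 2: n^2 - 1 = 2.8^2 - 1 = 6.84
Step 3: sqrt(6.84) = 2.615339
Step 4: R = 24774.76 / (9.81 * 2.615339) = 965.6 m

965.6


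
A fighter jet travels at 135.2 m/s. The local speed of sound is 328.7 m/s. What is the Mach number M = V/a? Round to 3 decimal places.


Step 1: M = V / a = 135.2 / 328.7
Step 2: M = 0.411

0.411


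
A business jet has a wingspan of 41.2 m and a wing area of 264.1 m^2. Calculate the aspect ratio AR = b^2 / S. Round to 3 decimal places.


Step 1: b^2 = 41.2^2 = 1697.44
Step 2: AR = 1697.44 / 264.1 = 6.427

6.427


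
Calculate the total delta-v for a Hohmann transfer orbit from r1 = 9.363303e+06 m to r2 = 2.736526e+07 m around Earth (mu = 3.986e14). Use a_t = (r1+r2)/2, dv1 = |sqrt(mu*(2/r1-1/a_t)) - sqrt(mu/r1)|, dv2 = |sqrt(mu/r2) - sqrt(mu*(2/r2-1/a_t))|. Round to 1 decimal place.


Step 1: Transfer semi-major axis a_t = (9.363303e+06 + 2.736526e+07) / 2 = 1.836428e+07 m
Step 2: v1 (circular at r1) = sqrt(mu/r1) = 6524.6 m/s
Step 3: v_t1 = sqrt(mu*(2/r1 - 1/a_t)) = 7964.65 m/s
Step 4: dv1 = |7964.65 - 6524.6| = 1440.05 m/s
Step 5: v2 (circular at r2) = 3816.53 m/s, v_t2 = 2725.19 m/s
Step 6: dv2 = |3816.53 - 2725.19| = 1091.34 m/s
Step 7: Total delta-v = 1440.05 + 1091.34 = 2531.4 m/s

2531.4


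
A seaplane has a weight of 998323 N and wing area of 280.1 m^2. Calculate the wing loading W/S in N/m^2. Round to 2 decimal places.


Step 1: Wing loading = W / S = 998323 / 280.1
Step 2: Wing loading = 3564.17 N/m^2

3564.17


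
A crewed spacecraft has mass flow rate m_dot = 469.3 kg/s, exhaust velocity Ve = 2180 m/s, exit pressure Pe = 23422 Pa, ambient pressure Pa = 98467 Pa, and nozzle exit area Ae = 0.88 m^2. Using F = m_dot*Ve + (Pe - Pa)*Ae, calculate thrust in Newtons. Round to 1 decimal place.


Step 1: Momentum thrust = m_dot * Ve = 469.3 * 2180 = 1023074.0 N
Step 2: Pressure thrust = (Pe - Pa) * Ae = (23422 - 98467) * 0.88 = -66039.60 N
Step 3: Total thrust F = 1023074.0 + -66039.60 = 957034.4 N

957034.4


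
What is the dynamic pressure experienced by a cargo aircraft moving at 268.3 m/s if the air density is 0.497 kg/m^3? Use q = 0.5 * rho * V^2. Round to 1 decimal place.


Step 1: V^2 = 268.3^2 = 71984.89
Step 2: q = 0.5 * 0.497 * 71984.89
Step 3: q = 17888.2 Pa

17888.2


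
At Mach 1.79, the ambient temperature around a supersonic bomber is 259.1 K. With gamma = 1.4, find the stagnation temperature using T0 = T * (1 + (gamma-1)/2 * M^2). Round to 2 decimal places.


Step 1: (gamma-1)/2 = 0.2
Step 2: M^2 = 3.2041
Step 3: 1 + 0.2 * 3.2041 = 1.64082
Step 4: T0 = 259.1 * 1.64082 = 425.14 K

425.14


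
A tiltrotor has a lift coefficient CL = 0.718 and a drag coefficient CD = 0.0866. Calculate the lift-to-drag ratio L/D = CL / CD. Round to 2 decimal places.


Step 1: L/D = CL / CD = 0.718 / 0.0866
Step 2: L/D = 8.29

8.29


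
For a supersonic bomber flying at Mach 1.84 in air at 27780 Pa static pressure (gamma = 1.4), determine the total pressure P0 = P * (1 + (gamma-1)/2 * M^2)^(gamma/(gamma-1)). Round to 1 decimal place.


Step 1: (gamma-1)/2 * M^2 = 0.2 * 3.3856 = 0.67712
Step 2: 1 + 0.67712 = 1.67712
Step 3: Exponent gamma/(gamma-1) = 3.5
Step 4: P0 = 27780 * 1.67712^3.5 = 169709.7 Pa

169709.7


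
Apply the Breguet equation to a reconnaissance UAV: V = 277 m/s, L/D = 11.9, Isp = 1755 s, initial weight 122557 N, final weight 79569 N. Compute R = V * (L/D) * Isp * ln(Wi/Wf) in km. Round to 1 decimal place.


Step 1: Coefficient = V * (L/D) * Isp = 277 * 11.9 * 1755 = 5785006.5 m
Step 2: Wi/Wf = 122557 / 79569 = 1.540261
Step 3: ln(1.540261) = 0.431952
Step 4: R = 5785006.5 * 0.431952 = 2498843.1 m = 2498.8 km

2498.8


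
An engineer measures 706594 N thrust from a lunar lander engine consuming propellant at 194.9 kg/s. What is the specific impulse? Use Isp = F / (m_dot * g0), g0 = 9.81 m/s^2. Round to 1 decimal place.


Step 1: m_dot * g0 = 194.9 * 9.81 = 1911.97
Step 2: Isp = 706594 / 1911.97 = 369.6 s

369.6


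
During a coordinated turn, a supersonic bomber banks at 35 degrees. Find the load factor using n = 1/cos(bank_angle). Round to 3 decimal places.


Step 1: Convert 35 degrees to radians = 0.610865
Step 2: cos(35 deg) = 0.819152
Step 3: n = 1 / 0.819152 = 1.221

1.221


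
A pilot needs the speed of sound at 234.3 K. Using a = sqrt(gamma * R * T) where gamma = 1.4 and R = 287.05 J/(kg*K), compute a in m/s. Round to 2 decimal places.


Step 1: gamma * R * T = 1.4 * 287.05 * 234.3 = 94158.141
Step 2: a = sqrt(94158.141) = 306.85 m/s

306.85


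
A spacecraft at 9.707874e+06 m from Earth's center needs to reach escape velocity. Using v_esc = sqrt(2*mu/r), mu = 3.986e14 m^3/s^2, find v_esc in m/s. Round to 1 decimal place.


Step 1: 2*mu/r = 2 * 3.986e14 / 9.707874e+06 = 82118906.7761
Step 2: v_esc = sqrt(82118906.7761) = 9061.9 m/s

9061.9


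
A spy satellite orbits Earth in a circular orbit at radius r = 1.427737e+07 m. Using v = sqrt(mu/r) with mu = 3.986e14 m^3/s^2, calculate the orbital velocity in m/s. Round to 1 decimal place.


Step 1: mu / r = 3.986e14 / 1.427737e+07 = 27918307.0832
Step 2: v = sqrt(27918307.0832) = 5283.8 m/s

5283.8


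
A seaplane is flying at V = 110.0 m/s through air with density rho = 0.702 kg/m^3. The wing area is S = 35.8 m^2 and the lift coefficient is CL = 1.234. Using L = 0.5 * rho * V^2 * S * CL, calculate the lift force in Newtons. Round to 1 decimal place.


Step 1: Calculate dynamic pressure q = 0.5 * 0.702 * 110.0^2 = 0.5 * 0.702 * 12100.0 = 4247.1 Pa
Step 2: Multiply by wing area and lift coefficient: L = 4247.1 * 35.8 * 1.234
Step 3: L = 152046.18 * 1.234 = 187625.0 N

187625.0


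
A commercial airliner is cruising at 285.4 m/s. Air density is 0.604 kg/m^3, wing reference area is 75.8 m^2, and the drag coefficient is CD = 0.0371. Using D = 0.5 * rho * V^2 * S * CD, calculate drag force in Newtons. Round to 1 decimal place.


Step 1: Dynamic pressure q = 0.5 * 0.604 * 285.4^2 = 24598.8543 Pa
Step 2: Drag D = q * S * CD = 24598.8543 * 75.8 * 0.0371
Step 3: D = 69176.4 N

69176.4


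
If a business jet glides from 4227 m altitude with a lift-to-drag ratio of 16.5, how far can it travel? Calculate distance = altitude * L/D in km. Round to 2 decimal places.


Step 1: Glide distance = altitude * L/D = 4227 * 16.5 = 69745.5 m
Step 2: Convert to km: 69745.5 / 1000 = 69.75 km

69.75


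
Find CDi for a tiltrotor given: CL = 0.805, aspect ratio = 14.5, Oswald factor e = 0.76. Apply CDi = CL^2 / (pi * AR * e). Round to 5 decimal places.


Step 1: CL^2 = 0.805^2 = 0.648025
Step 2: pi * AR * e = 3.14159 * 14.5 * 0.76 = 34.620351
Step 3: CDi = 0.648025 / 34.620351 = 0.01872

0.01872


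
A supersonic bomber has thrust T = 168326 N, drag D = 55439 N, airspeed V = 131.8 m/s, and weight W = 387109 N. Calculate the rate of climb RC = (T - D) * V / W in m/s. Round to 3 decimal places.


Step 1: Excess thrust = T - D = 168326 - 55439 = 112887 N
Step 2: Excess power = 112887 * 131.8 = 14878506.6 W
Step 3: RC = 14878506.6 / 387109 = 38.435 m/s

38.435


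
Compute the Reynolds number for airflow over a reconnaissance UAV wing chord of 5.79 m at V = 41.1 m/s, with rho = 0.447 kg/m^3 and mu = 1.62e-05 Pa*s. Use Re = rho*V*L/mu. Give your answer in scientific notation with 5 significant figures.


Step 1: Numerator = rho * V * L = 0.447 * 41.1 * 5.79 = 106.372143
Step 2: Re = 106.372143 / 1.62e-05
Step 3: Re = 6.5662e+06

6.5662e+06


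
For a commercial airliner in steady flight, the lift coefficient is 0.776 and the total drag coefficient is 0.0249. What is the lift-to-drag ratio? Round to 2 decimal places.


Step 1: L/D = CL / CD = 0.776 / 0.0249
Step 2: L/D = 31.16

31.16


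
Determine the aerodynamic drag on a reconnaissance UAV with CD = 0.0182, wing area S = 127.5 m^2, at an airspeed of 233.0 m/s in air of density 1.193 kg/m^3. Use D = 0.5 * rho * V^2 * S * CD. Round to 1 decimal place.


Step 1: Dynamic pressure q = 0.5 * 1.193 * 233.0^2 = 32383.3885 Pa
Step 2: Drag D = q * S * CD = 32383.3885 * 127.5 * 0.0182
Step 3: D = 75145.7 N

75145.7


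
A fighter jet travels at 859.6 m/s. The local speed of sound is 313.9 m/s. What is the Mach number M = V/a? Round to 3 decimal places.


Step 1: M = V / a = 859.6 / 313.9
Step 2: M = 2.738

2.738


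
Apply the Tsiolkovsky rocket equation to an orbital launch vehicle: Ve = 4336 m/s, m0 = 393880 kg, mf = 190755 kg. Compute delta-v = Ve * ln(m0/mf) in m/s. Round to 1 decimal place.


Step 1: Mass ratio m0/mf = 393880 / 190755 = 2.064848
Step 2: ln(2.064848) = 0.725056
Step 3: delta-v = 4336 * 0.725056 = 3143.8 m/s

3143.8


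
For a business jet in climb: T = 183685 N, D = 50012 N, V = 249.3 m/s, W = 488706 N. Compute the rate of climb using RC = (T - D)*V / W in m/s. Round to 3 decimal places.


Step 1: Excess thrust = T - D = 183685 - 50012 = 133673 N
Step 2: Excess power = 133673 * 249.3 = 33324678.9 W
Step 3: RC = 33324678.9 / 488706 = 68.190 m/s

68.190


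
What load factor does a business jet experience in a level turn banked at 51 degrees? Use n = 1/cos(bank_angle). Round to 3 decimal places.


Step 1: Convert 51 degrees to radians = 0.890118
Step 2: cos(51 deg) = 0.62932
Step 3: n = 1 / 0.62932 = 1.589

1.589


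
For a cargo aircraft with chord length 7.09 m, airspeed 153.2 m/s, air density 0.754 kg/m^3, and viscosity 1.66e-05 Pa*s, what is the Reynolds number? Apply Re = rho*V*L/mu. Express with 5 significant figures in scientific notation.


Step 1: Numerator = rho * V * L = 0.754 * 153.2 * 7.09 = 818.985752
Step 2: Re = 818.985752 / 1.66e-05
Step 3: Re = 4.9336e+07

4.9336e+07


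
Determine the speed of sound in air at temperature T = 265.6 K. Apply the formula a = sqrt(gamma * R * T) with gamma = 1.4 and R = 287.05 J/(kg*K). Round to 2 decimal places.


Step 1: gamma * R * T = 1.4 * 287.05 * 265.6 = 106736.672
Step 2: a = sqrt(106736.672) = 326.71 m/s

326.71


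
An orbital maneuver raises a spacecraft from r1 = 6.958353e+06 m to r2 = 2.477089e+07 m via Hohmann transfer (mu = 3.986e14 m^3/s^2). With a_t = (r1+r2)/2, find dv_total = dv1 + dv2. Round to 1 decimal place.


Step 1: Transfer semi-major axis a_t = (6.958353e+06 + 2.477089e+07) / 2 = 1.586462e+07 m
Step 2: v1 (circular at r1) = sqrt(mu/r1) = 7568.6 m/s
Step 3: v_t1 = sqrt(mu*(2/r1 - 1/a_t)) = 9457.39 m/s
Step 4: dv1 = |9457.39 - 7568.6| = 1888.79 m/s
Step 5: v2 (circular at r2) = 4011.42 m/s, v_t2 = 2656.66 m/s
Step 6: dv2 = |4011.42 - 2656.66| = 1354.76 m/s
Step 7: Total delta-v = 1888.79 + 1354.76 = 3243.5 m/s

3243.5


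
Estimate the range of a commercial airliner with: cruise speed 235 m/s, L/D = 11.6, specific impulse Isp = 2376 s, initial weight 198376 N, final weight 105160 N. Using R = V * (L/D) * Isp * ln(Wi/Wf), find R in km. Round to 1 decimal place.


Step 1: Coefficient = V * (L/D) * Isp = 235 * 11.6 * 2376 = 6476976.0 m
Step 2: Wi/Wf = 198376 / 105160 = 1.886421
Step 3: ln(1.886421) = 0.634681
Step 4: R = 6476976.0 * 0.634681 = 4110815.0 m = 4110.8 km

4110.8


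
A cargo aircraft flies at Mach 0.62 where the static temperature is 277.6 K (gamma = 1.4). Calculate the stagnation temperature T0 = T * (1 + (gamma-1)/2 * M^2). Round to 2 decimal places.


Step 1: (gamma-1)/2 = 0.2
Step 2: M^2 = 0.3844
Step 3: 1 + 0.2 * 0.3844 = 1.07688
Step 4: T0 = 277.6 * 1.07688 = 298.94 K

298.94


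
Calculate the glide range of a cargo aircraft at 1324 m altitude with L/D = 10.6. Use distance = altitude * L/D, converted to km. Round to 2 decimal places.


Step 1: Glide distance = altitude * L/D = 1324 * 10.6 = 14034.4 m
Step 2: Convert to km: 14034.4 / 1000 = 14.03 km

14.03


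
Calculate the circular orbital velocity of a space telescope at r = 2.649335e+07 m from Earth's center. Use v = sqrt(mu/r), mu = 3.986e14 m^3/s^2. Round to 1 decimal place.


Step 1: mu / r = 3.986e14 / 2.649335e+07 = 15045284.9489
Step 2: v = sqrt(15045284.9489) = 3878.8 m/s

3878.8


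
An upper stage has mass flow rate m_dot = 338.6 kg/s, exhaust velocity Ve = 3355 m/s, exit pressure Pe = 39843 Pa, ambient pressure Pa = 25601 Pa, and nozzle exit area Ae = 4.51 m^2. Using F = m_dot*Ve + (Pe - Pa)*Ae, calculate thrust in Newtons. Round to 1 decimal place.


Step 1: Momentum thrust = m_dot * Ve = 338.6 * 3355 = 1136003.0 N
Step 2: Pressure thrust = (Pe - Pa) * Ae = (39843 - 25601) * 4.51 = 64231.42 N
Step 3: Total thrust F = 1136003.0 + 64231.42 = 1200234.4 N

1200234.4


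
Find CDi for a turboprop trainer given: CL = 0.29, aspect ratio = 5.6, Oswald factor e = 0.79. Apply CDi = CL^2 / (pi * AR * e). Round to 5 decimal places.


Step 1: CL^2 = 0.29^2 = 0.0841
Step 2: pi * AR * e = 3.14159 * 5.6 * 0.79 = 13.898406
Step 3: CDi = 0.0841 / 13.898406 = 0.00605

0.00605


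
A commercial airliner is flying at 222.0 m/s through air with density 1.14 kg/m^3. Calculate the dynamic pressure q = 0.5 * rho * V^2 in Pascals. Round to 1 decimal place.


Step 1: V^2 = 222.0^2 = 49284.0
Step 2: q = 0.5 * 1.14 * 49284.0
Step 3: q = 28091.9 Pa

28091.9


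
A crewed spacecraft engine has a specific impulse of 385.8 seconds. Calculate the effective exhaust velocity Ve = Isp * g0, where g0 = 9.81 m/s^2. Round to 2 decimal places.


Step 1: Ve = Isp * g0 = 385.8 * 9.81
Step 2: Ve = 3784.70 m/s

3784.70


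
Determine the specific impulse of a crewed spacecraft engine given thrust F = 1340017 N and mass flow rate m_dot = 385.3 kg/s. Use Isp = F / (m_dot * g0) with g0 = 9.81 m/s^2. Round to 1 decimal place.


Step 1: m_dot * g0 = 385.3 * 9.81 = 3779.79
Step 2: Isp = 1340017 / 3779.79 = 354.5 s

354.5


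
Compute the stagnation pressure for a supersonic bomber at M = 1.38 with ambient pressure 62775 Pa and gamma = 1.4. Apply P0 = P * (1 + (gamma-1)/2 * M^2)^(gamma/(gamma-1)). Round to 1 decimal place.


Step 1: (gamma-1)/2 * M^2 = 0.2 * 1.9044 = 0.38088
Step 2: 1 + 0.38088 = 1.38088
Step 3: Exponent gamma/(gamma-1) = 3.5
Step 4: P0 = 62775 * 1.38088^3.5 = 194237.2 Pa

194237.2


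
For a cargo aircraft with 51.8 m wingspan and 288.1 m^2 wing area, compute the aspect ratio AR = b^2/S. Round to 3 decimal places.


Step 1: b^2 = 51.8^2 = 2683.24
Step 2: AR = 2683.24 / 288.1 = 9.314

9.314


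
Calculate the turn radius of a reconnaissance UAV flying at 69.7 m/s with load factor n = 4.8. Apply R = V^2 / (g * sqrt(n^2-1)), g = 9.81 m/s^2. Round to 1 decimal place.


Step 1: V^2 = 69.7^2 = 4858.09
Step 2: n^2 - 1 = 4.8^2 - 1 = 22.04
Step 3: sqrt(22.04) = 4.694678
Step 4: R = 4858.09 / (9.81 * 4.694678) = 105.5 m

105.5


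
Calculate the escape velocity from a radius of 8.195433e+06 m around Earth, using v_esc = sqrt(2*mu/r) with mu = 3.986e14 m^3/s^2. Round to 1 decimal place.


Step 1: 2*mu/r = 2 * 3.986e14 / 8.195433e+06 = 97273688.8948
Step 2: v_esc = sqrt(97273688.8948) = 9862.7 m/s

9862.7


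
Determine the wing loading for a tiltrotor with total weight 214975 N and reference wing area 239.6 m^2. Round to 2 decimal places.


Step 1: Wing loading = W / S = 214975 / 239.6
Step 2: Wing loading = 897.22 N/m^2

897.22


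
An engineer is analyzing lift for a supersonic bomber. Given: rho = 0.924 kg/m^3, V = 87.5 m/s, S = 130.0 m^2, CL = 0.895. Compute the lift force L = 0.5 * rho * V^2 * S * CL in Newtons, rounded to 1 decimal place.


Step 1: Calculate dynamic pressure q = 0.5 * 0.924 * 87.5^2 = 0.5 * 0.924 * 7656.25 = 3537.1875 Pa
Step 2: Multiply by wing area and lift coefficient: L = 3537.1875 * 130.0 * 0.895
Step 3: L = 459834.375 * 0.895 = 411551.8 N

411551.8


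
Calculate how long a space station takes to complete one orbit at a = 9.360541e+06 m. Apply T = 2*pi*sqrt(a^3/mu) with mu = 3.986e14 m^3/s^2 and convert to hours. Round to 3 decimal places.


Step 1: a^3 / mu = 8.201681e+20 / 3.986e14 = 2.057622e+06
Step 2: sqrt(2.057622e+06) = 1434.4413 s
Step 3: T = 2*pi * 1434.4413 = 9012.86 s
Step 4: T in hours = 9012.86 / 3600 = 2.504 hours

2.504


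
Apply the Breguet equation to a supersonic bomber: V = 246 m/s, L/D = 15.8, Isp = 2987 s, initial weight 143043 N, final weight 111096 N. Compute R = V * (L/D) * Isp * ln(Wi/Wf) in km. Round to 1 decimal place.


Step 1: Coefficient = V * (L/D) * Isp = 246 * 15.8 * 2987 = 11609871.6 m
Step 2: Wi/Wf = 143043 / 111096 = 1.287562
Step 3: ln(1.287562) = 0.252751
Step 4: R = 11609871.6 * 0.252751 = 2934401.9 m = 2934.4 km

2934.4


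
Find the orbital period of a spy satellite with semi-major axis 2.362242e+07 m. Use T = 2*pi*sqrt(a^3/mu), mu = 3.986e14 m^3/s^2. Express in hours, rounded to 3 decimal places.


Step 1: a^3 / mu = 1.318175e+22 / 3.986e14 = 3.307013e+07
Step 2: sqrt(3.307013e+07) = 5750.6632 s
Step 3: T = 2*pi * 5750.6632 = 36132.48 s
Step 4: T in hours = 36132.48 / 3600 = 10.037 hours

10.037


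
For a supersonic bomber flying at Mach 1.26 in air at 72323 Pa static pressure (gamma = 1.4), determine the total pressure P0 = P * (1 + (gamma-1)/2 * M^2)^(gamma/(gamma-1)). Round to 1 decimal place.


Step 1: (gamma-1)/2 * M^2 = 0.2 * 1.5876 = 0.31752
Step 2: 1 + 0.31752 = 1.31752
Step 3: Exponent gamma/(gamma-1) = 3.5
Step 4: P0 = 72323 * 1.31752^3.5 = 189857.0 Pa

189857.0


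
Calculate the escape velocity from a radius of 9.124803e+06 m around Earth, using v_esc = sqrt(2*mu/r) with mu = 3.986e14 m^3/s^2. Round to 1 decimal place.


Step 1: 2*mu/r = 2 * 3.986e14 / 9.124803e+06 = 87366269.7156
Step 2: v_esc = sqrt(87366269.7156) = 9347.0 m/s

9347.0


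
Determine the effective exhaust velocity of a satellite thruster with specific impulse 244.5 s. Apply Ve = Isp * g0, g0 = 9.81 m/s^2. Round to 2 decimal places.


Step 1: Ve = Isp * g0 = 244.5 * 9.81
Step 2: Ve = 2398.55 m/s

2398.55


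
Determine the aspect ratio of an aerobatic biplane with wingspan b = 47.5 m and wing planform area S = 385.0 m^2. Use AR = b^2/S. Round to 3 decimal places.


Step 1: b^2 = 47.5^2 = 2256.25
Step 2: AR = 2256.25 / 385.0 = 5.860

5.860


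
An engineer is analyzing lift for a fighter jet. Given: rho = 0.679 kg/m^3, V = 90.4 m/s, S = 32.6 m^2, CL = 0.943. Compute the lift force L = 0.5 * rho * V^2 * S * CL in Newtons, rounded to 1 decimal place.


Step 1: Calculate dynamic pressure q = 0.5 * 0.679 * 90.4^2 = 0.5 * 0.679 * 8172.16 = 2774.4483 Pa
Step 2: Multiply by wing area and lift coefficient: L = 2774.4483 * 32.6 * 0.943
Step 3: L = 90447.0152 * 0.943 = 85291.5 N

85291.5


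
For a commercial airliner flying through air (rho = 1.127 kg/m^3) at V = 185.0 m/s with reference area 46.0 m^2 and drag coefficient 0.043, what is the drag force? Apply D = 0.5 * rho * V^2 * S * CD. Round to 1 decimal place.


Step 1: Dynamic pressure q = 0.5 * 1.127 * 185.0^2 = 19285.7875 Pa
Step 2: Drag D = q * S * CD = 19285.7875 * 46.0 * 0.043
Step 3: D = 38147.3 N

38147.3


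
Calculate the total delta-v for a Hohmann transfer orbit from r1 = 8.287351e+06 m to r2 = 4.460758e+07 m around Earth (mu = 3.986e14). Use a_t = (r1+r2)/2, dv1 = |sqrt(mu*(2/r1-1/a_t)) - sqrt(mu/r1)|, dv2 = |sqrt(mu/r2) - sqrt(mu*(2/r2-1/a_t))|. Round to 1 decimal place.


Step 1: Transfer semi-major axis a_t = (8.287351e+06 + 4.460758e+07) / 2 = 2.644747e+07 m
Step 2: v1 (circular at r1) = sqrt(mu/r1) = 6935.23 m/s
Step 3: v_t1 = sqrt(mu*(2/r1 - 1/a_t)) = 9006.85 m/s
Step 4: dv1 = |9006.85 - 6935.23| = 2071.62 m/s
Step 5: v2 (circular at r2) = 2989.26 m/s, v_t2 = 1673.32 m/s
Step 6: dv2 = |2989.26 - 1673.32| = 1315.94 m/s
Step 7: Total delta-v = 2071.62 + 1315.94 = 3387.6 m/s

3387.6


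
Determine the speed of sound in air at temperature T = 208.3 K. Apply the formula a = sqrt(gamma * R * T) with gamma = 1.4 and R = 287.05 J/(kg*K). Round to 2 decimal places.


Step 1: gamma * R * T = 1.4 * 287.05 * 208.3 = 83709.521
Step 2: a = sqrt(83709.521) = 289.33 m/s

289.33


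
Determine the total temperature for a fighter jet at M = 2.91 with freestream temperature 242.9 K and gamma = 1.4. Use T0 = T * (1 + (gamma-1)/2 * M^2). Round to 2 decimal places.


Step 1: (gamma-1)/2 = 0.2
Step 2: M^2 = 8.4681
Step 3: 1 + 0.2 * 8.4681 = 2.69362
Step 4: T0 = 242.9 * 2.69362 = 654.28 K

654.28


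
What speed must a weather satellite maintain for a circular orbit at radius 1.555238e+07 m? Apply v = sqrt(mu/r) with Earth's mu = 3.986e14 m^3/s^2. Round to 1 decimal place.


Step 1: mu / r = 3.986e14 / 1.555238e+07 = 25629517.7973
Step 2: v = sqrt(25629517.7973) = 5062.6 m/s

5062.6


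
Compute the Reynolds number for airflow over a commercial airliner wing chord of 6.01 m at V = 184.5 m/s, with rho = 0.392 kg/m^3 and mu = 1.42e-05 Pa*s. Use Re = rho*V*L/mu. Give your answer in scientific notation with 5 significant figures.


Step 1: Numerator = rho * V * L = 0.392 * 184.5 * 6.01 = 434.66724
Step 2: Re = 434.66724 / 1.42e-05
Step 3: Re = 3.0610e+07

3.0610e+07


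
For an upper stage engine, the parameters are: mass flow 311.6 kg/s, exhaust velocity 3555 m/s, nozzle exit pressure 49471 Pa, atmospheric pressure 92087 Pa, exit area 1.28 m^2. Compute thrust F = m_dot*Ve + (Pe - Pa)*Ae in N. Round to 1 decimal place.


Step 1: Momentum thrust = m_dot * Ve = 311.6 * 3555 = 1107738.0 N
Step 2: Pressure thrust = (Pe - Pa) * Ae = (49471 - 92087) * 1.28 = -54548.48 N
Step 3: Total thrust F = 1107738.0 + -54548.48 = 1053189.5 N

1053189.5


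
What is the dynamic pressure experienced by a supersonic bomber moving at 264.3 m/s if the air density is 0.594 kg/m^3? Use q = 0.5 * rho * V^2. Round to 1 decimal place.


Step 1: V^2 = 264.3^2 = 69854.49
Step 2: q = 0.5 * 0.594 * 69854.49
Step 3: q = 20746.8 Pa

20746.8


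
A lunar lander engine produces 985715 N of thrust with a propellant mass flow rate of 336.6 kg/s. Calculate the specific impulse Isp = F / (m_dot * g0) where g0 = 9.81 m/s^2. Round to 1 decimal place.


Step 1: m_dot * g0 = 336.6 * 9.81 = 3302.05
Step 2: Isp = 985715 / 3302.05 = 298.5 s

298.5


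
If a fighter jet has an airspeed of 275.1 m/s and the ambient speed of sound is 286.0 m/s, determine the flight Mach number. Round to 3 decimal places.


Step 1: M = V / a = 275.1 / 286.0
Step 2: M = 0.962

0.962


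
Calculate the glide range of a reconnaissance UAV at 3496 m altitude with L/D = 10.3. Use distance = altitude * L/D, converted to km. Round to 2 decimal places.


Step 1: Glide distance = altitude * L/D = 3496 * 10.3 = 36008.8 m
Step 2: Convert to km: 36008.8 / 1000 = 36.01 km

36.01


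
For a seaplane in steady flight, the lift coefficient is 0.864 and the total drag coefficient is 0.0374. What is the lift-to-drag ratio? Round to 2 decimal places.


Step 1: L/D = CL / CD = 0.864 / 0.0374
Step 2: L/D = 23.10

23.10


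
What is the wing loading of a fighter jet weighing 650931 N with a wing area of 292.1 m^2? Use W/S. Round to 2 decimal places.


Step 1: Wing loading = W / S = 650931 / 292.1
Step 2: Wing loading = 2228.45 N/m^2

2228.45


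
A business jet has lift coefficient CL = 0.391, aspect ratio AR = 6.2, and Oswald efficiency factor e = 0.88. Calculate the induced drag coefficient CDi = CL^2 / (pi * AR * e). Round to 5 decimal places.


Step 1: CL^2 = 0.391^2 = 0.152881
Step 2: pi * AR * e = 3.14159 * 6.2 * 0.88 = 17.14053
Step 3: CDi = 0.152881 / 17.14053 = 0.00892

0.00892


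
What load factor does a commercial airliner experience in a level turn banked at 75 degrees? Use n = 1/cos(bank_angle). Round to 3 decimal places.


Step 1: Convert 75 degrees to radians = 1.308997
Step 2: cos(75 deg) = 0.258819
Step 3: n = 1 / 0.258819 = 3.864

3.864


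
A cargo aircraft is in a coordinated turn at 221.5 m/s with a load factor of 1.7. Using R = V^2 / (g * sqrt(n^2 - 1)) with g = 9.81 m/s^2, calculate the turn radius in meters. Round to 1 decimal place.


Step 1: V^2 = 221.5^2 = 49062.25
Step 2: n^2 - 1 = 1.7^2 - 1 = 1.89
Step 3: sqrt(1.89) = 1.374773
Step 4: R = 49062.25 / (9.81 * 1.374773) = 3637.9 m

3637.9


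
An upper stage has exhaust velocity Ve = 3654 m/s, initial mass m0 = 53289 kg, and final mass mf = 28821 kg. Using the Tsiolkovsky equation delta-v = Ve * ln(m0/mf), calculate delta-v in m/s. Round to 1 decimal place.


Step 1: Mass ratio m0/mf = 53289 / 28821 = 1.848964
Step 2: ln(1.848964) = 0.614626
Step 3: delta-v = 3654 * 0.614626 = 2245.8 m/s

2245.8


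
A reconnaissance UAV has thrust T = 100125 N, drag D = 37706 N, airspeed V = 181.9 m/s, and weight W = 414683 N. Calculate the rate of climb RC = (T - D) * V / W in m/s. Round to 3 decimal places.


Step 1: Excess thrust = T - D = 100125 - 37706 = 62419 N
Step 2: Excess power = 62419 * 181.9 = 11354016.1 W
Step 3: RC = 11354016.1 / 414683 = 27.380 m/s

27.380


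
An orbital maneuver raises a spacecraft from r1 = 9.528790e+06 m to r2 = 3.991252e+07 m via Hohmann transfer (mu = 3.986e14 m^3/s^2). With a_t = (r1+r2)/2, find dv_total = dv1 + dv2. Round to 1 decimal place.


Step 1: Transfer semi-major axis a_t = (9.528790e+06 + 3.991252e+07) / 2 = 2.472066e+07 m
Step 2: v1 (circular at r1) = sqrt(mu/r1) = 6467.7 m/s
Step 3: v_t1 = sqrt(mu*(2/r1 - 1/a_t)) = 8218.16 m/s
Step 4: dv1 = |8218.16 - 6467.7| = 1750.46 m/s
Step 5: v2 (circular at r2) = 3160.2 m/s, v_t2 = 1962.02 m/s
Step 6: dv2 = |3160.2 - 1962.02| = 1198.18 m/s
Step 7: Total delta-v = 1750.46 + 1198.18 = 2948.6 m/s

2948.6


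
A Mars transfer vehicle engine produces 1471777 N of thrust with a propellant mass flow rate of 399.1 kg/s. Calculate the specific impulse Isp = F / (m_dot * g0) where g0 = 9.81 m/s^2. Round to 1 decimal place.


Step 1: m_dot * g0 = 399.1 * 9.81 = 3915.17
Step 2: Isp = 1471777 / 3915.17 = 375.9 s

375.9


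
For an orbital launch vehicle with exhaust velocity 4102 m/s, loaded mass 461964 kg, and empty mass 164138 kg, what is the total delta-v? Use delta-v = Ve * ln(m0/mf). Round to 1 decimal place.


Step 1: Mass ratio m0/mf = 461964 / 164138 = 2.814485
Step 2: ln(2.814485) = 1.034779
Step 3: delta-v = 4102 * 1.034779 = 4244.7 m/s

4244.7


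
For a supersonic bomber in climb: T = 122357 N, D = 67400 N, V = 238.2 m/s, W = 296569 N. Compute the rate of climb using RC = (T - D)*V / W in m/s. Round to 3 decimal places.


Step 1: Excess thrust = T - D = 122357 - 67400 = 54957 N
Step 2: Excess power = 54957 * 238.2 = 13090757.4 W
Step 3: RC = 13090757.4 / 296569 = 44.141 m/s

44.141


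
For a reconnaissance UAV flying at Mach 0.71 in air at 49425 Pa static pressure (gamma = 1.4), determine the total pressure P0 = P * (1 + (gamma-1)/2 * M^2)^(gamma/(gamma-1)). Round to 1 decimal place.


Step 1: (gamma-1)/2 * M^2 = 0.2 * 0.5041 = 0.10082
Step 2: 1 + 0.10082 = 1.10082
Step 3: Exponent gamma/(gamma-1) = 3.5
Step 4: P0 = 49425 * 1.10082^3.5 = 69175.7 Pa

69175.7


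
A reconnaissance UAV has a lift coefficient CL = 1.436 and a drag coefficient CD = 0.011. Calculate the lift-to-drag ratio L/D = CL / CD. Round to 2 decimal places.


Step 1: L/D = CL / CD = 1.436 / 0.011
Step 2: L/D = 130.55

130.55


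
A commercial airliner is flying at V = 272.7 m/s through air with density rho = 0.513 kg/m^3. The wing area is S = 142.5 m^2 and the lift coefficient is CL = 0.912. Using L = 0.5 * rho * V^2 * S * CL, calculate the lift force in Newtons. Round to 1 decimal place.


Step 1: Calculate dynamic pressure q = 0.5 * 0.513 * 272.7^2 = 0.5 * 0.513 * 74365.29 = 19074.6969 Pa
Step 2: Multiply by wing area and lift coefficient: L = 19074.6969 * 142.5 * 0.912
Step 3: L = 2718144.3061 * 0.912 = 2478947.6 N

2478947.6


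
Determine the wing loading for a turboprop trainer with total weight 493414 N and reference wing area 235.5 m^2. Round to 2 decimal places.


Step 1: Wing loading = W / S = 493414 / 235.5
Step 2: Wing loading = 2095.18 N/m^2

2095.18


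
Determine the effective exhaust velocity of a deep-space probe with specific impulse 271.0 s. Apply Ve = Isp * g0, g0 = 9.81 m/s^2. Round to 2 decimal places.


Step 1: Ve = Isp * g0 = 271.0 * 9.81
Step 2: Ve = 2658.51 m/s

2658.51


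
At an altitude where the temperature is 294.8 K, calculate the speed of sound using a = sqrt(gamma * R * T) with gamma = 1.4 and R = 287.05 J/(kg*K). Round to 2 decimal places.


Step 1: gamma * R * T = 1.4 * 287.05 * 294.8 = 118471.276
Step 2: a = sqrt(118471.276) = 344.20 m/s

344.20


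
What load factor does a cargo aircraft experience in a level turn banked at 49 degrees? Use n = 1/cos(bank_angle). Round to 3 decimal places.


Step 1: Convert 49 degrees to radians = 0.855211
Step 2: cos(49 deg) = 0.656059
Step 3: n = 1 / 0.656059 = 1.524

1.524


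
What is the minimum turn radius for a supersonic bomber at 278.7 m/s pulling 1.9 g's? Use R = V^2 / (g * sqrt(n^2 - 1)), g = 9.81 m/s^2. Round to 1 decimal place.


Step 1: V^2 = 278.7^2 = 77673.69
Step 2: n^2 - 1 = 1.9^2 - 1 = 2.61
Step 3: sqrt(2.61) = 1.615549
Step 4: R = 77673.69 / (9.81 * 1.615549) = 4901.0 m

4901.0


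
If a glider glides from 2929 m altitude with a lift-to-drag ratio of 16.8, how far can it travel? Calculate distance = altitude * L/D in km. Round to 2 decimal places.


Step 1: Glide distance = altitude * L/D = 2929 * 16.8 = 49207.2 m
Step 2: Convert to km: 49207.2 / 1000 = 49.21 km

49.21


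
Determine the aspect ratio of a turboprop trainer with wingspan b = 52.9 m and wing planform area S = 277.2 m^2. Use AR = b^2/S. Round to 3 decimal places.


Step 1: b^2 = 52.9^2 = 2798.41
Step 2: AR = 2798.41 / 277.2 = 10.095

10.095


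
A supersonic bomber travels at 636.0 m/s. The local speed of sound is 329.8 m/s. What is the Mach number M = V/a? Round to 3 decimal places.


Step 1: M = V / a = 636.0 / 329.8
Step 2: M = 1.928

1.928


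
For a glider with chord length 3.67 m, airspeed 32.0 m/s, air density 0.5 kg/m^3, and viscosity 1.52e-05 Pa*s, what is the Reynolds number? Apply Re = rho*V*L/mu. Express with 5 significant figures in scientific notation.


Step 1: Numerator = rho * V * L = 0.5 * 32.0 * 3.67 = 58.72
Step 2: Re = 58.72 / 1.52e-05
Step 3: Re = 3.8632e+06

3.8632e+06


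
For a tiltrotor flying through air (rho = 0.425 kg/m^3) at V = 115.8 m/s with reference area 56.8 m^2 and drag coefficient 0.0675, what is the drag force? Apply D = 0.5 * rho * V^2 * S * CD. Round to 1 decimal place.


Step 1: Dynamic pressure q = 0.5 * 0.425 * 115.8^2 = 2849.5485 Pa
Step 2: Drag D = q * S * CD = 2849.5485 * 56.8 * 0.0675
Step 3: D = 10925.2 N

10925.2


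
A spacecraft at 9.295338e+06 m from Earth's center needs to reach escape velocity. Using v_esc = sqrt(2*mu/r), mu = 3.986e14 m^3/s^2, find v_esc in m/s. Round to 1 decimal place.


Step 1: 2*mu/r = 2 * 3.986e14 / 9.295338e+06 = 85763422.4812
Step 2: v_esc = sqrt(85763422.4812) = 9260.9 m/s

9260.9


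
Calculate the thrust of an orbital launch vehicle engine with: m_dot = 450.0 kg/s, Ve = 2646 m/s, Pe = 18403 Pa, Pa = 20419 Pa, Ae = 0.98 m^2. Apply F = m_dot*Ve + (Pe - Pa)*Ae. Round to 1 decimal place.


Step 1: Momentum thrust = m_dot * Ve = 450.0 * 2646 = 1190700.0 N
Step 2: Pressure thrust = (Pe - Pa) * Ae = (18403 - 20419) * 0.98 = -1975.68 N
Step 3: Total thrust F = 1190700.0 + -1975.68 = 1188724.3 N

1188724.3


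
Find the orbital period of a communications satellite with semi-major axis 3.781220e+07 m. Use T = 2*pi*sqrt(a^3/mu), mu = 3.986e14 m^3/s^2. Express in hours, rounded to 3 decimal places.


Step 1: a^3 / mu = 5.406246e+22 / 3.986e14 = 1.356309e+08
Step 2: sqrt(1.356309e+08) = 11646.0667 s
Step 3: T = 2*pi * 11646.0667 = 73174.4 s
Step 4: T in hours = 73174.4 / 3600 = 20.326 hours

20.326


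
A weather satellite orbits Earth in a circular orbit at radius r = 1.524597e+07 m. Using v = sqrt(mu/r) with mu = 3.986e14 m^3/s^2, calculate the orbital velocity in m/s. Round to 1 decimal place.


Step 1: mu / r = 3.986e14 / 1.524597e+07 = 26144613.9537
Step 2: v = sqrt(26144613.9537) = 5113.2 m/s

5113.2


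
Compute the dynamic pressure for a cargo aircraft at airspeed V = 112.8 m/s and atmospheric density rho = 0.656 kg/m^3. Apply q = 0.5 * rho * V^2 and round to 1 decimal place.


Step 1: V^2 = 112.8^2 = 12723.84
Step 2: q = 0.5 * 0.656 * 12723.84
Step 3: q = 4173.4 Pa

4173.4


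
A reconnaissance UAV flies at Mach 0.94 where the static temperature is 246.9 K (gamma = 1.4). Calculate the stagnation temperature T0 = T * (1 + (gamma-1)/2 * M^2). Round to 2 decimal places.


Step 1: (gamma-1)/2 = 0.2
Step 2: M^2 = 0.8836
Step 3: 1 + 0.2 * 0.8836 = 1.17672
Step 4: T0 = 246.9 * 1.17672 = 290.53 K

290.53


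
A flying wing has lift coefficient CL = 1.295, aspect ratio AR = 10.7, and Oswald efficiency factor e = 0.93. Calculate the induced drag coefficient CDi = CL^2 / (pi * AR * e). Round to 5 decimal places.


Step 1: CL^2 = 1.295^2 = 1.677025
Step 2: pi * AR * e = 3.14159 * 10.7 * 0.93 = 31.261988
Step 3: CDi = 1.677025 / 31.261988 = 0.05364

0.05364


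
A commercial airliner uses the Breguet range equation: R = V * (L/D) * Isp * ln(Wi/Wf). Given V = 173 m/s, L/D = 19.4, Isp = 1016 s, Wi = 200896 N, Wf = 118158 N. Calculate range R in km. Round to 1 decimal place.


Step 1: Coefficient = V * (L/D) * Isp = 173 * 19.4 * 1016 = 3409899.2 m
Step 2: Wi/Wf = 200896 / 118158 = 1.700232
Step 3: ln(1.700232) = 0.530765
Step 4: R = 3409899.2 * 0.530765 = 1809854.0 m = 1809.9 km

1809.9


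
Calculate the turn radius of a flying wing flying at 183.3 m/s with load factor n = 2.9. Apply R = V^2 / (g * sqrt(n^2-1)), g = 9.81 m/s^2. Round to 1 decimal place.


Step 1: V^2 = 183.3^2 = 33598.89
Step 2: n^2 - 1 = 2.9^2 - 1 = 7.41
Step 3: sqrt(7.41) = 2.722132
Step 4: R = 33598.89 / (9.81 * 2.722132) = 1258.2 m

1258.2


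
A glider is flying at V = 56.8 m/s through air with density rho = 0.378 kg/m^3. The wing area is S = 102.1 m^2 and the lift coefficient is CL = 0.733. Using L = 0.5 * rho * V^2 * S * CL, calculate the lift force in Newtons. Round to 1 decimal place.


Step 1: Calculate dynamic pressure q = 0.5 * 0.378 * 56.8^2 = 0.5 * 0.378 * 3226.24 = 609.7594 Pa
Step 2: Multiply by wing area and lift coefficient: L = 609.7594 * 102.1 * 0.733
Step 3: L = 62256.4307 * 0.733 = 45634.0 N

45634.0


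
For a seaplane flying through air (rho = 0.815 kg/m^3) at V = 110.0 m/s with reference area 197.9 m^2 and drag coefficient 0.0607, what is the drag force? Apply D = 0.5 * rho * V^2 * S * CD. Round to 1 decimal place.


Step 1: Dynamic pressure q = 0.5 * 0.815 * 110.0^2 = 4930.75 Pa
Step 2: Drag D = q * S * CD = 4930.75 * 197.9 * 0.0607
Step 3: D = 59230.8 N

59230.8


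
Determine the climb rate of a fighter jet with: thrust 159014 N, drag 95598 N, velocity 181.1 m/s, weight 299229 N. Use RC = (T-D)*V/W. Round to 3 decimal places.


Step 1: Excess thrust = T - D = 159014 - 95598 = 63416 N
Step 2: Excess power = 63416 * 181.1 = 11484637.6 W
Step 3: RC = 11484637.6 / 299229 = 38.381 m/s

38.381


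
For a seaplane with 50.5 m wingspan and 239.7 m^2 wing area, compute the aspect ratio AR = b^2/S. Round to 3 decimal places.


Step 1: b^2 = 50.5^2 = 2550.25
Step 2: AR = 2550.25 / 239.7 = 10.639

10.639


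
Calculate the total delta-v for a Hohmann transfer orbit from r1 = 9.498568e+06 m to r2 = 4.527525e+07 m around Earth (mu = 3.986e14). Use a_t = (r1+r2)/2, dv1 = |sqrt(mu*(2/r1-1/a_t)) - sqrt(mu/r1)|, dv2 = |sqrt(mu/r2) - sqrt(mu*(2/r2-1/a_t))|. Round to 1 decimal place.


Step 1: Transfer semi-major axis a_t = (9.498568e+06 + 4.527525e+07) / 2 = 2.738691e+07 m
Step 2: v1 (circular at r1) = sqrt(mu/r1) = 6477.98 m/s
Step 3: v_t1 = sqrt(mu*(2/r1 - 1/a_t)) = 8329.11 m/s
Step 4: dv1 = |8329.11 - 6477.98| = 1851.13 m/s
Step 5: v2 (circular at r2) = 2967.14 m/s, v_t2 = 1747.41 m/s
Step 6: dv2 = |2967.14 - 1747.41| = 1219.73 m/s
Step 7: Total delta-v = 1851.13 + 1219.73 = 3070.9 m/s

3070.9


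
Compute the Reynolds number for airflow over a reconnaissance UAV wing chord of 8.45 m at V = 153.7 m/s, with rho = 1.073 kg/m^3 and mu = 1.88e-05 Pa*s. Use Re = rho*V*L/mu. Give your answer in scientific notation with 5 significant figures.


Step 1: Numerator = rho * V * L = 1.073 * 153.7 * 8.45 = 1393.574845
Step 2: Re = 1393.574845 / 1.88e-05
Step 3: Re = 7.4126e+07

7.4126e+07


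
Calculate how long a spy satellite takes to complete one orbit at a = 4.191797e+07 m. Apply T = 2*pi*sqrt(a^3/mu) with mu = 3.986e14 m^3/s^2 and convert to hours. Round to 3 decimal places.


Step 1: a^3 / mu = 7.365474e+22 / 3.986e14 = 1.847836e+08
Step 2: sqrt(1.847836e+08) = 13593.5133 s
Step 3: T = 2*pi * 13593.5133 = 85410.56 s
Step 4: T in hours = 85410.56 / 3600 = 23.725 hours

23.725


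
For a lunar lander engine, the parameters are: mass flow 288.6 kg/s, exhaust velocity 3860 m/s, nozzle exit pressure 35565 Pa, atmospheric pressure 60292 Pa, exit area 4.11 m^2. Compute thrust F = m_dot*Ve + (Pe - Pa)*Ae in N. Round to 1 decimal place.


Step 1: Momentum thrust = m_dot * Ve = 288.6 * 3860 = 1113996.0 N
Step 2: Pressure thrust = (Pe - Pa) * Ae = (35565 - 60292) * 4.11 = -101627.97 N
Step 3: Total thrust F = 1113996.0 + -101627.97 = 1012368.0 N

1012368.0


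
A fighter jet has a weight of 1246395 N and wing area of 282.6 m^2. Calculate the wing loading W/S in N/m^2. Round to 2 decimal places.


Step 1: Wing loading = W / S = 1246395 / 282.6
Step 2: Wing loading = 4410.46 N/m^2

4410.46


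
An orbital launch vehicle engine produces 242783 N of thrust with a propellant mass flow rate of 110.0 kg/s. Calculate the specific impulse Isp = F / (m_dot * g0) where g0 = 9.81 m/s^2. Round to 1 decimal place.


Step 1: m_dot * g0 = 110.0 * 9.81 = 1079.1
Step 2: Isp = 242783 / 1079.1 = 225.0 s

225.0


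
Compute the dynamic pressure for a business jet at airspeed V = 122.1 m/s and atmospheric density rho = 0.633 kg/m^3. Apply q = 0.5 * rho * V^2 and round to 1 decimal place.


Step 1: V^2 = 122.1^2 = 14908.41
Step 2: q = 0.5 * 0.633 * 14908.41
Step 3: q = 4718.5 Pa

4718.5


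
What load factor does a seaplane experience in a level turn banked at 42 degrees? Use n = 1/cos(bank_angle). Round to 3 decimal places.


Step 1: Convert 42 degrees to radians = 0.733038
Step 2: cos(42 deg) = 0.743145
Step 3: n = 1 / 0.743145 = 1.346

1.346


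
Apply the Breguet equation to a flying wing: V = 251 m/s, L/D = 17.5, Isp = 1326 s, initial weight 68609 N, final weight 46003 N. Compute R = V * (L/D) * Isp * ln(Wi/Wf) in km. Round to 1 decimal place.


Step 1: Coefficient = V * (L/D) * Isp = 251 * 17.5 * 1326 = 5824455.0 m
Step 2: Wi/Wf = 68609 / 46003 = 1.491403
Step 3: ln(1.491403) = 0.399717
Step 4: R = 5824455.0 * 0.399717 = 2328134.3 m = 2328.1 km

2328.1


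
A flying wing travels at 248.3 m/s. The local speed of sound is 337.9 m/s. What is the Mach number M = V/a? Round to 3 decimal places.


Step 1: M = V / a = 248.3 / 337.9
Step 2: M = 0.735

0.735


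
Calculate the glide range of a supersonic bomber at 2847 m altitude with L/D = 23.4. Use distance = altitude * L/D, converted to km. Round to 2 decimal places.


Step 1: Glide distance = altitude * L/D = 2847 * 23.4 = 66619.8 m
Step 2: Convert to km: 66619.8 / 1000 = 66.62 km

66.62


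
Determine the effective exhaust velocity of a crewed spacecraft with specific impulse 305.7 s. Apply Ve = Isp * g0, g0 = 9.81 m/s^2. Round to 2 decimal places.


Step 1: Ve = Isp * g0 = 305.7 * 9.81
Step 2: Ve = 2998.92 m/s

2998.92


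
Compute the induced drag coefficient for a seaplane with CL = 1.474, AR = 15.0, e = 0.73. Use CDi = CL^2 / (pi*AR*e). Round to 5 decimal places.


Step 1: CL^2 = 1.474^2 = 2.172676
Step 2: pi * AR * e = 3.14159 * 15.0 * 0.73 = 34.40044
Step 3: CDi = 2.172676 / 34.40044 = 0.06316

0.06316


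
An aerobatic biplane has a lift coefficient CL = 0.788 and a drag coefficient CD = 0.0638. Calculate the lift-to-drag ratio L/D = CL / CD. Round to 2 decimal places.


Step 1: L/D = CL / CD = 0.788 / 0.0638
Step 2: L/D = 12.35

12.35


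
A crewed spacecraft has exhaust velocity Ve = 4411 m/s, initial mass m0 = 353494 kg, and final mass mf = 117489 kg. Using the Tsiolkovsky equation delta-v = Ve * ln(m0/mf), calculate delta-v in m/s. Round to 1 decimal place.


Step 1: Mass ratio m0/mf = 353494 / 117489 = 3.008741
Step 2: ln(3.008741) = 1.101522
Step 3: delta-v = 4411 * 1.101522 = 4858.8 m/s

4858.8
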